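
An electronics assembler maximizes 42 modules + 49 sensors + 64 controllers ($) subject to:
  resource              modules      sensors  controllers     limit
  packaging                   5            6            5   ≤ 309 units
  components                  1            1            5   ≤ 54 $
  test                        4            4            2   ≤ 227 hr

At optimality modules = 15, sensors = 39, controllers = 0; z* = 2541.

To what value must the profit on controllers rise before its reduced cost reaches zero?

At the optimum: packaging uses 309 of 309 (binding); components uses 54 of 54 (binding); test uses 216 of 227 (slack = 11).
Slack constraints have shadow price 0 (complementary slackness).
The binding rows give the dual system: 5·y_packaging + 1·y_components = 42 and 6·y_packaging + 1·y_components = 49.
Solving: y_packaging = 7, y_components = 7.
controllers enters the basis when its profit ≥ yᵀa₃ = 7·5 + 7·5 = 70.

70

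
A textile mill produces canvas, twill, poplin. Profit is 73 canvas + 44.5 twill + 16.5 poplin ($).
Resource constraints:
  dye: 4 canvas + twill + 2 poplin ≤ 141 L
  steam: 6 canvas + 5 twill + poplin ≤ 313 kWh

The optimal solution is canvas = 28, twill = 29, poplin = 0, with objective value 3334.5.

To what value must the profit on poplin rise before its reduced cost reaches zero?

Check each constraint at x*: dye 141/141 (tight); steam 313/313 (tight).
Dual feasibility on the basic columns requires 4·y_dye + 6·y_steam = 73, 1·y_dye + 5·y_steam = 44.5.
Solving: y_dye = 7, y_steam = 7.5.
poplin enters the basis when its profit ≥ yᵀa₃ = 7·2 + 7.5·1 = 21.5.

21.5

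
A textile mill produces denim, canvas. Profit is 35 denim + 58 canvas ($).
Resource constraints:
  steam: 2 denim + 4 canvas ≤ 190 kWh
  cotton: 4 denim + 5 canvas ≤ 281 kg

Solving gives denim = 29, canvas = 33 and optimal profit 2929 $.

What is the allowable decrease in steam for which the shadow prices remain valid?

Binding constraints: steam, cotton. The basis is B = [[2,4],[4,5]] with det -6.
Per unit decrease in steam, x* moves by d = (0.8333, -0.6667).
The basis stays optimal until canvas reaches 0; allowable decrease = 49.5 kWh.

49.5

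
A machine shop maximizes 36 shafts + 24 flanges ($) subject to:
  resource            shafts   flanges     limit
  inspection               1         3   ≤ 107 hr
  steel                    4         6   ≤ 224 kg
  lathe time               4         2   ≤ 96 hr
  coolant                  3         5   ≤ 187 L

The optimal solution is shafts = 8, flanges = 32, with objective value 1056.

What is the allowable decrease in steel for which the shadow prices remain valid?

Binding constraints: steel, lathe time. The basis is B = [[4,6],[4,2]] with det -16.
Per unit decrease in steel, x* moves by d = (0.125, -0.25).
The basis stays optimal until flanges reaches 0; allowable decrease = 128 kg.

128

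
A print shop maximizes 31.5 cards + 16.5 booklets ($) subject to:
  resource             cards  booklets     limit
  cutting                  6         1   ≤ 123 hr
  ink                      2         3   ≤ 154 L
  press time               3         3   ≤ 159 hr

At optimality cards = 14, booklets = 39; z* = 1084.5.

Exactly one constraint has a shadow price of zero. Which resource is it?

cutting: 123/123 (binding)
ink: 145/154 (slack 9)
press time: 159/159 (binding)
By complementary slackness, a constraint with positive slack has shadow price 0 → ink.

ink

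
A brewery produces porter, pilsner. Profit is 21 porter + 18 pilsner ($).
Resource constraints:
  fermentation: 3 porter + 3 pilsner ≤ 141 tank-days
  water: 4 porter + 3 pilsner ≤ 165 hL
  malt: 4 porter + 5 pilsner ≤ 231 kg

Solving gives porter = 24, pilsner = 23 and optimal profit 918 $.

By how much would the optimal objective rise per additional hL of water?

3

At the optimum: fermentation uses 141 of 141 (binding); water uses 165 of 165 (binding); malt uses 211 of 231 (slack = 20).
By complementary slackness, y = 0 for the non-binding constraint.
The binding rows give the dual system: 3·y_fermentation + 4·y_water = 21 and 3·y_fermentation + 3·y_water = 18.
This yields shadow prices y_fermentation = 3, y_water = 3.
Shadow price of water = 3.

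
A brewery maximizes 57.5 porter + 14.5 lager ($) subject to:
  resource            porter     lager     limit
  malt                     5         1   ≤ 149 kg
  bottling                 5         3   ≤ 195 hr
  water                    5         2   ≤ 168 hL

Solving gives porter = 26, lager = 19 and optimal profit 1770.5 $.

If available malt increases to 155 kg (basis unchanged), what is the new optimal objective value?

1821.5

Binding: malt and water. Non-binding: bottling (8 unused).
By complementary slackness, y = 0 for the non-binding constraint.
Dual feasibility on the basic columns requires 5·y_malt + 5·y_water = 57.5, 1·y_malt + 2·y_water = 14.5.
→ y_malt = 8.5 and y_water = 3.
Δz = y_malt·Δb = 8.5 × (6) = 51, so new z* = 1770.5 + 51 = 1821.5.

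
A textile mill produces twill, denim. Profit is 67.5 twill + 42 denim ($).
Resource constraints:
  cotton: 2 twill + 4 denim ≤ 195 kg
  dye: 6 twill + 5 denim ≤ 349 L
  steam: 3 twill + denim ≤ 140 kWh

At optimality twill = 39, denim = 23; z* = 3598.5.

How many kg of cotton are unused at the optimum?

25

cotton used = 2·39 + 4·23 = 170; slack = 195 − 170 = 25.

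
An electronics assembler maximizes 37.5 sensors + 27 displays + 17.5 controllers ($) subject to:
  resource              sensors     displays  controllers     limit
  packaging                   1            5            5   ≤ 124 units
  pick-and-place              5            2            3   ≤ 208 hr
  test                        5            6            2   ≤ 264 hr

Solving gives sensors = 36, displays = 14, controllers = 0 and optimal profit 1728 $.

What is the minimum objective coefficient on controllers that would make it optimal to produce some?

Binding: pick-and-place and test. Non-binding: packaging (18 unused).
Since packaging is not tight, its dual is 0.
Dual feasibility on the basic columns requires 5·y_pick-and-place + 5·y_test = 37.5, 2·y_pick-and-place + 6·y_test = 27.
Solving: y_pick-and-place = 4.5, y_test = 3.
controllers enters the basis when its profit ≥ yᵀa₃ = 4.5·3 + 3·2 = 19.5.

19.5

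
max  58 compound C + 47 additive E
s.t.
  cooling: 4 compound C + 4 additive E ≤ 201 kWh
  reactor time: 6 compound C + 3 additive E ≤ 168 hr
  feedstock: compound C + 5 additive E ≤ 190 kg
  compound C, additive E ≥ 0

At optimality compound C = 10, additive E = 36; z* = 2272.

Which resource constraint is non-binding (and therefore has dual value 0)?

cooling

cooling: 184/201 (slack 17)
reactor time: 168/168 (binding)
feedstock: 190/190 (binding)
By complementary slackness, a constraint with positive slack has shadow price 0 → cooling.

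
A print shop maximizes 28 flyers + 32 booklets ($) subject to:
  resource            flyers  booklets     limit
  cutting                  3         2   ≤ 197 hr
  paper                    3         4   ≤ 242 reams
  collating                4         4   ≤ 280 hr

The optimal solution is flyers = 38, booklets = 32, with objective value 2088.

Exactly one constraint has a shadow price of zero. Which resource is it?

cutting: 178/197 (slack 19)
paper: 242/242 (binding)
collating: 280/280 (binding)
By complementary slackness, a constraint with positive slack has shadow price 0 → cutting.

cutting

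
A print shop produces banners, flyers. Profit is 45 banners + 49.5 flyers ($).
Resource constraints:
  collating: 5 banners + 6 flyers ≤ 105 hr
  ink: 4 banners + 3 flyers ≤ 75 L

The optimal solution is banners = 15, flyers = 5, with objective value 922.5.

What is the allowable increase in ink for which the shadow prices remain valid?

Binding constraints: collating, ink. The basis is B = [[5,6],[4,3]] with det -9.
Per unit increase in ink, x* moves by d = (0.6667, -0.5556).
The basis stays optimal until flyers reaches 0; allowable increase = 9 L.

9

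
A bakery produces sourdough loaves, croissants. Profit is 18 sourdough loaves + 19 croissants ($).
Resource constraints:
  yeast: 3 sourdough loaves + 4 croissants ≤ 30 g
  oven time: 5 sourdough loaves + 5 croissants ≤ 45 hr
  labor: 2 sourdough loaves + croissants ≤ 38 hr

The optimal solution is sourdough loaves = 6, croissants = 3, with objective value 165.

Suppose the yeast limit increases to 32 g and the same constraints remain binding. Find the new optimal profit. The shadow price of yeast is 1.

167

Δb = 2, so new z* = 165 + (1)·(2) = 165 + 2 = 167.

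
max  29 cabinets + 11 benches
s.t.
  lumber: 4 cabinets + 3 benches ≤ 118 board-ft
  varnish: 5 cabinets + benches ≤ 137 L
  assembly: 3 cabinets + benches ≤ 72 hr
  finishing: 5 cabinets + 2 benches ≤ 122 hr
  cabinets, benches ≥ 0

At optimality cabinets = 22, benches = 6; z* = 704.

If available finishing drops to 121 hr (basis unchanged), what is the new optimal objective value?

700

Check each constraint at x*: lumber 106/118 (slack 12); varnish 116/137 (slack 21); assembly 72/72 (tight); finishing 122/122 (tight).
Since lumber, varnish are not tight, their duals are 0.
The binding rows give the dual system: 3·y_assembly + 5·y_finishing = 29 and 1·y_assembly + 2·y_finishing = 11.
→ y_assembly = 3 and y_finishing = 4.
Δz = y_finishing·Δb = 4 × (-1) = -4, so new z* = 704 − 4 = 700.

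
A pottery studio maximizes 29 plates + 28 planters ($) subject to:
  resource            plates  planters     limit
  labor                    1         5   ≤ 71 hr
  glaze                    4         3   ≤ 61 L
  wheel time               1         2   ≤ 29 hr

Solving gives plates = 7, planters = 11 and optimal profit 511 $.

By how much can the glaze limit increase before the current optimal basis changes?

55

Binding constraints: glaze, wheel time. The basis is B = [[4,3],[1,2]] with det 5.
Per unit increase in glaze, x* moves by d = (0.4, -0.2).
The basis stays optimal until planters reaches 0; allowable increase = 55 L.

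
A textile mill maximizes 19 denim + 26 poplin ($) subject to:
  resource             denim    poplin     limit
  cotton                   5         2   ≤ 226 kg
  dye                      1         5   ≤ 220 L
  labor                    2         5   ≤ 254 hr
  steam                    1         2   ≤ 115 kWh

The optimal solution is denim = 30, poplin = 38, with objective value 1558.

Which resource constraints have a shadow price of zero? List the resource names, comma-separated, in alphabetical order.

labor, steam

cotton: 226/226 (binding)
dye: 220/220 (binding)
labor: 250/254 (slack 4)
steam: 106/115 (slack 9)
By complementary slackness, a constraint with positive slack has shadow price 0 → labor, steam.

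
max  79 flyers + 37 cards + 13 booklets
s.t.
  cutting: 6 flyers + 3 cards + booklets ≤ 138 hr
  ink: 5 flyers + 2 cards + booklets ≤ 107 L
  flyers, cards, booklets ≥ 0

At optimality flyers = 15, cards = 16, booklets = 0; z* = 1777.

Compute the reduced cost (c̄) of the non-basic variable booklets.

-1

Both cutting and ink are binding at x*.
The binding rows give the dual system: 6·y_cutting + 5·y_ink = 79 and 3·y_cutting + 2·y_ink = 37.
Solving: y_cutting = 9, y_ink = 5.
Reduced cost of booklets: c₃ − yᵀa₃ = 13 − (9·1 + 5·1) = 13 − 14 = -1.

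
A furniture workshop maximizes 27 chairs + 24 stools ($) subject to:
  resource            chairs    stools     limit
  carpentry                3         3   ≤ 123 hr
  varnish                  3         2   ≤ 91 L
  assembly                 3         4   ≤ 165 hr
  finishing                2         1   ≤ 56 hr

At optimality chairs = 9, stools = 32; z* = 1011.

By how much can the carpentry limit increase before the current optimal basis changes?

5

Binding constraints: carpentry, varnish. The basis is B = [[3,3],[3,2]] with det -3.
Per unit increase in carpentry, x* moves by d = (-0.6667, 1).
The basis stays optimal until assembly becomes binding; allowable increase = 5 hr.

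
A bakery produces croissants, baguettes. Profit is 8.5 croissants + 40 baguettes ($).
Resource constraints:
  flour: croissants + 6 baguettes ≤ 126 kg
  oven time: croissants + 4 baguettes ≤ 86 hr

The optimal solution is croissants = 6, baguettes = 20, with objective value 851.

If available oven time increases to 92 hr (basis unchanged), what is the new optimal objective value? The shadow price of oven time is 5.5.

Δb = 6, so new z* = 851 + (5.5)·(6) = 851 + 33 = 884.

884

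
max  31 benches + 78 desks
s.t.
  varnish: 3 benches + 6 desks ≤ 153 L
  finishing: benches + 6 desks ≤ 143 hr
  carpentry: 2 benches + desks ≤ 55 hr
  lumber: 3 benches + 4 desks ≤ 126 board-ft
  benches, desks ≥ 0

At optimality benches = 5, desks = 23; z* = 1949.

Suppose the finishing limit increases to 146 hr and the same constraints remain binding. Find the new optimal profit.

Binding: varnish and finishing. Non-binding: carpentry (22 unused), lumber (19 unused).
By complementary slackness, y = 0 for the non-binding constraints.
The binding rows give the dual system: 3·y_varnish + 1·y_finishing = 31 and 6·y_varnish + 6·y_finishing = 78.
This yields shadow prices y_varnish = 9, y_finishing = 4.
Δz = y_finishing·Δb = 4 × (3) = 12, so new z* = 1949 + 12 = 1961.

1961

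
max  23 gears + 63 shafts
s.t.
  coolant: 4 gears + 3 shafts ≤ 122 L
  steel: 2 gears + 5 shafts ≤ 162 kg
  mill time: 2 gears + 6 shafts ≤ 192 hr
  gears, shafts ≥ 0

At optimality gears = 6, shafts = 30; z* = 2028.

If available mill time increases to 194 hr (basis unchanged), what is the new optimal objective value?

2039

Binding: steel and mill time. Non-binding: coolant (8 unused).
Since coolant is not tight, its dual is 0.
From A_Bᵀ y = c: 2·y_steel + 2·y_mill time = 23; 5·y_steel + 6·y_mill time = 63.
→ y_steel = 6 and y_mill time = 5.5.
Δz = y_mill time·Δb = 5.5 × (2) = 11, so new z* = 2028 + 11 = 2039.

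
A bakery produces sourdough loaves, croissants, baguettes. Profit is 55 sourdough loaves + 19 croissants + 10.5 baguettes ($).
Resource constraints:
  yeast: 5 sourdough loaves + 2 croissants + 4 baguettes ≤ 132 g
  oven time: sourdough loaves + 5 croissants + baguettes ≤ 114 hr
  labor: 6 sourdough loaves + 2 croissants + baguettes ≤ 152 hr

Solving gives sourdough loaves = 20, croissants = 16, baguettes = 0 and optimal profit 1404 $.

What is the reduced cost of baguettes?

Check each constraint at x*: yeast 132/132 (tight); oven time 100/114 (slack 14); labor 152/152 (tight).
By complementary slackness, y = 0 for the non-binding constraint.
The binding rows give the dual system: 5·y_yeast + 6·y_labor = 55 and 2·y_yeast + 2·y_labor = 19.
This yields shadow prices y_yeast = 2, y_labor = 7.5.
Reduced cost of baguettes: c₃ − yᵀa₃ = 10.5 − (2·4 + 7.5·1) = 10.5 − 15.5 = -5.

-5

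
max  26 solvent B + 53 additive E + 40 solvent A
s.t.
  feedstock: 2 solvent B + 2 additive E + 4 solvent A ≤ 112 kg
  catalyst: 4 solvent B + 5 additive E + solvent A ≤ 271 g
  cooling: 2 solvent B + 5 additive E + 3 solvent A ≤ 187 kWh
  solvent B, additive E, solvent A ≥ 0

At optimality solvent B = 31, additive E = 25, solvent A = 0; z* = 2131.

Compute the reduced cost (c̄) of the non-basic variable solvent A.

-3

Check each constraint at x*: feedstock 112/112 (tight); catalyst 249/271 (slack 22); cooling 187/187 (tight).
Since catalyst is not tight, its dual is 0.
From A_Bᵀ y = c: 2·y_feedstock + 2·y_cooling = 26; 2·y_feedstock + 5·y_cooling = 53.
→ y_feedstock = 4 and y_cooling = 9.
Reduced cost of solvent A: c₃ − yᵀa₃ = 40 − (4·4 + 9·3) = 40 − 43 = -3.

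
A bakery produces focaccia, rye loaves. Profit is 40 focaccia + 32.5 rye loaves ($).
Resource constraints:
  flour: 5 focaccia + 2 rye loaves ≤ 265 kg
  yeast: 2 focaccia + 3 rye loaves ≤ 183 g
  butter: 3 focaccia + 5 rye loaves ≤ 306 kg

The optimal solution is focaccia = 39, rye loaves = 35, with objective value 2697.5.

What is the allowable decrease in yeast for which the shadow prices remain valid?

Binding constraints: flour, yeast. The basis is B = [[5,2],[2,3]] with det 11.
Per unit decrease in yeast, x* moves by d = (0.1818, -0.4545).
The basis stays optimal until rye loaves reaches 0; allowable decrease = 77 g.

77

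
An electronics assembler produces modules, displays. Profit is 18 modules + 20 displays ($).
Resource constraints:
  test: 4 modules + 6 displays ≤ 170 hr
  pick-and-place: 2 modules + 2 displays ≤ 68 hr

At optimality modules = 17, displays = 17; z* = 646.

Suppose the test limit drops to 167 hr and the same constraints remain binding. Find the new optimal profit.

643

Check each constraint at x*: test 170/170 (tight); pick-and-place 68/68 (tight).
From A_Bᵀ y = c: 4·y_test + 2·y_pick-and-place = 18; 6·y_test + 2·y_pick-and-place = 20.
→ y_test = 1 and y_pick-and-place = 7.
Δz = y_test·Δb = 1 × (-3) = -3, so new z* = 646 − 3 = 643.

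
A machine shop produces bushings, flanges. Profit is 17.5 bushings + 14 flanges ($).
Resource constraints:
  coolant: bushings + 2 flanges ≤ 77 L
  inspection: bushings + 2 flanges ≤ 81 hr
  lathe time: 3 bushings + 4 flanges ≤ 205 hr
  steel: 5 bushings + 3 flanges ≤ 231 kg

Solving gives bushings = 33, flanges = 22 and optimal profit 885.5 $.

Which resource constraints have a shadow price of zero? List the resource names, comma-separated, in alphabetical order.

coolant: 77/77 (binding)
inspection: 77/81 (slack 4)
lathe time: 187/205 (slack 18)
steel: 231/231 (binding)
By complementary slackness, a constraint with positive slack has shadow price 0 → inspection, lathe time.

inspection, lathe time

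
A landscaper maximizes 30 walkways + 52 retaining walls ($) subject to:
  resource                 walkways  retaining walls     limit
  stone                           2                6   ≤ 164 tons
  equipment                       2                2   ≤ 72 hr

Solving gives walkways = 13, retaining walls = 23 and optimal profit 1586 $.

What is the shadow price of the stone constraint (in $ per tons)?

5.5

At the optimum: stone uses 164 of 164 (binding); equipment uses 72 of 72 (binding).
From A_Bᵀ y = c: 2·y_stone + 2·y_equipment = 30; 6·y_stone + 2·y_equipment = 52.
→ y_stone = 5.5 and y_equipment = 9.5.
Shadow price of stone = 5.5.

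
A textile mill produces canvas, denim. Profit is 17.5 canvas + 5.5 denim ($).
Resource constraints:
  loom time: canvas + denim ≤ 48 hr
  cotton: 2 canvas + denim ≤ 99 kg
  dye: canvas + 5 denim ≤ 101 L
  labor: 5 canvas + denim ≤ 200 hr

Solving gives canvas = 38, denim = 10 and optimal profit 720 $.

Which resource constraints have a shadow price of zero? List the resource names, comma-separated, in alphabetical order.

loom time: 48/48 (binding)
cotton: 86/99 (slack 13)
dye: 88/101 (slack 13)
labor: 200/200 (binding)
By complementary slackness, a constraint with positive slack has shadow price 0 → cotton, dye.

cotton, dye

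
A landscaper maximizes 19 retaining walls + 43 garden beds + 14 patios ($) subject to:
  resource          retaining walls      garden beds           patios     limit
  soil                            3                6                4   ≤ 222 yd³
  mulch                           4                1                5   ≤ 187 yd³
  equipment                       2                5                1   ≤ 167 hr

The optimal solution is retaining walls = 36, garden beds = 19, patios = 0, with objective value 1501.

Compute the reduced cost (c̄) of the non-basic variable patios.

At the optimum: soil uses 222 of 222 (binding); mulch uses 163 of 187 (slack = 24); equipment uses 167 of 167 (binding).
Since mulch is not tight, its dual is 0.
Dual feasibility on the basic columns requires 3·y_soil + 2·y_equipment = 19, 6·y_soil + 5·y_equipment = 43.
→ y_soil = 3 and y_equipment = 5.
Reduced cost of patios: c₃ − yᵀa₃ = 14 − (3·4 + 5·1) = 14 − 17 = -3.

-3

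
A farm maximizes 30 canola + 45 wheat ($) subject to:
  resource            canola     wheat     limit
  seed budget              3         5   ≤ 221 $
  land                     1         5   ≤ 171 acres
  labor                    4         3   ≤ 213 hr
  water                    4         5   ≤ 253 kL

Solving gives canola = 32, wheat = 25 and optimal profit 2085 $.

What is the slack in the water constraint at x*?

water used = 4·32 + 5·25 = 253; slack = 253 − 253 = 0.

0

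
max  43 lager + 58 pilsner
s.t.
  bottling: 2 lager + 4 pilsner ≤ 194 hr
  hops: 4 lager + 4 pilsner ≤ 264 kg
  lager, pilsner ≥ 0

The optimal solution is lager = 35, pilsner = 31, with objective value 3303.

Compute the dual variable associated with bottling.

7.5

Check each constraint at x*: bottling 194/194 (tight); hops 264/264 (tight).
From A_Bᵀ y = c: 2·y_bottling + 4·y_hops = 43; 4·y_bottling + 4·y_hops = 58.
Solving: y_bottling = 7.5, y_hops = 7.
Shadow price of bottling = 7.5.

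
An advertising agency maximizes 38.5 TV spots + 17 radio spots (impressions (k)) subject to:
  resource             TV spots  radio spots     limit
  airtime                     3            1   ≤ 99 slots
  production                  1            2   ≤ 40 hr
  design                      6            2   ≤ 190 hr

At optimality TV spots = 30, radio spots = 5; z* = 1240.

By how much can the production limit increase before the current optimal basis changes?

150

Binding constraints: production, design. The basis is B = [[1,2],[6,2]] with det -10.
Per unit increase in production, x* moves by d = (-0.2, 0.6).
The basis stays optimal until TV spots reaches 0; allowable increase = 150 hr.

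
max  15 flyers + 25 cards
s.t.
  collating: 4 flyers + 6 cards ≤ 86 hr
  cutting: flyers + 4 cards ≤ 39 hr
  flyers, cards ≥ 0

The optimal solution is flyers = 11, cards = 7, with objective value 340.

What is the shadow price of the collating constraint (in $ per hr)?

3.5

At the optimum: collating uses 86 of 86 (binding); cutting uses 39 of 39 (binding).
From A_Bᵀ y = c: 4·y_collating + 1·y_cutting = 15; 6·y_collating + 4·y_cutting = 25.
→ y_collating = 3.5 and y_cutting = 1.
Shadow price of collating = 3.5.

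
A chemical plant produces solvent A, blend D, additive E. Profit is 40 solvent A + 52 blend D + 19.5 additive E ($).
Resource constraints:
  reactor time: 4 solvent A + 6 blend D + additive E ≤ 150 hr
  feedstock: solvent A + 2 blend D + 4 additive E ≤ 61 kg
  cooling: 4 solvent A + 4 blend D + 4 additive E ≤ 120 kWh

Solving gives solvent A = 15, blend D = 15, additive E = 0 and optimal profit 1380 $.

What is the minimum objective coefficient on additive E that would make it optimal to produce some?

22

Check each constraint at x*: reactor time 150/150 (tight); feedstock 45/61 (slack 16); cooling 120/120 (tight).
By complementary slackness, y = 0 for the non-binding constraint.
From A_Bᵀ y = c: 4·y_reactor time + 4·y_cooling = 40; 6·y_reactor time + 4·y_cooling = 52.
This yields shadow prices y_reactor time = 6, y_cooling = 4.
additive E enters the basis when its profit ≥ yᵀa₃ = 6·1 + 4·4 = 22.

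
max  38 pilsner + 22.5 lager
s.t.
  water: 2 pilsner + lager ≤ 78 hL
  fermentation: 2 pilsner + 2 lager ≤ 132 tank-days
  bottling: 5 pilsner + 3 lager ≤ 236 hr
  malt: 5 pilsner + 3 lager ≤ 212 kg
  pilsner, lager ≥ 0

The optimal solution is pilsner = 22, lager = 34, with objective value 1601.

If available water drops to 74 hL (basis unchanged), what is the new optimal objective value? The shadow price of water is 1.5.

Δb = -4, so new z* = 1601 + (1.5)·(-4) = 1601 − 6 = 1595.

1595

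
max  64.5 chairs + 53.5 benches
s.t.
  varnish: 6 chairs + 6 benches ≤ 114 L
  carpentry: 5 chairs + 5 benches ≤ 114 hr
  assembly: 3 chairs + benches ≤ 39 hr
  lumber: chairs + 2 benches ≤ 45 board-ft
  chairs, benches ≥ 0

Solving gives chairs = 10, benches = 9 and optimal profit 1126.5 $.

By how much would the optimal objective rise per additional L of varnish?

Binding: varnish and assembly. Non-binding: carpentry (19 unused), lumber (17 unused).
By complementary slackness, y = 0 for the non-binding constraints.
From A_Bᵀ y = c: 6·y_varnish + 3·y_assembly = 64.5; 6·y_varnish + 1·y_assembly = 53.5.
This yields shadow prices y_varnish = 8, y_assembly = 5.5.
Shadow price of varnish = 8.

8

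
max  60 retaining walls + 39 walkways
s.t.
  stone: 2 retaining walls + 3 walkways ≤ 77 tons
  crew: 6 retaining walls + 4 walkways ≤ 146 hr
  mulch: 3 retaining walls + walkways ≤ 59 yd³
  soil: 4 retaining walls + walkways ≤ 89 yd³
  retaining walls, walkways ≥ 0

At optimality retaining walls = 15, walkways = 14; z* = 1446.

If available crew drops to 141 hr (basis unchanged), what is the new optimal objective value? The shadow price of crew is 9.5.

1398.5

Δb = -5, so new z* = 1446 + (9.5)·(-5) = 1446 − 47.5 = 1398.5.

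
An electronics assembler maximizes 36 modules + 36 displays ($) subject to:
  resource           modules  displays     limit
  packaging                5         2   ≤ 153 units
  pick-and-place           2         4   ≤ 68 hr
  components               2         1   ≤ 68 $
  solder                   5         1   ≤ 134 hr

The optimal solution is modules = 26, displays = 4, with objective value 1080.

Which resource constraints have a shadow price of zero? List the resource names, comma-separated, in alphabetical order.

packaging: 138/153 (slack 15)
pick-and-place: 68/68 (binding)
components: 56/68 (slack 12)
solder: 134/134 (binding)
By complementary slackness, a constraint with positive slack has shadow price 0 → components, packaging.

components, packaging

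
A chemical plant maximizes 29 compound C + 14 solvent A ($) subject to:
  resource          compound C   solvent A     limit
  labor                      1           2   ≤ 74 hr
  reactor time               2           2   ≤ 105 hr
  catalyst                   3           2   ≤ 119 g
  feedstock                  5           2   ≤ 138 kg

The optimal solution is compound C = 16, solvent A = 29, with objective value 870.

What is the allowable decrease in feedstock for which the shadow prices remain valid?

Binding constraints: labor, feedstock. The basis is B = [[1,2],[5,2]] with det -8.
Per unit decrease in feedstock, x* moves by d = (-0.25, 0.125).
The basis stays optimal until compound C reaches 0; allowable decrease = 64 kg.

64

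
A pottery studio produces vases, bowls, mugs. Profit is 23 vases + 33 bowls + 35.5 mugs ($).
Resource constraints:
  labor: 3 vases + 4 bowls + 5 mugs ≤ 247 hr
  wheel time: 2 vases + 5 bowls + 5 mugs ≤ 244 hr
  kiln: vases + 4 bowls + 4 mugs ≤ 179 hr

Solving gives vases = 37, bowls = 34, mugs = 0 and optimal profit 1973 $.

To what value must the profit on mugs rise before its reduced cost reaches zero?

40

At the optimum: labor uses 247 of 247 (binding); wheel time uses 244 of 244 (binding); kiln uses 173 of 179 (slack = 6).
Since kiln is not tight, its dual is 0.
From A_Bᵀ y = c: 3·y_labor + 2·y_wheel time = 23; 4·y_labor + 5·y_wheel time = 33.
Solving: y_labor = 7, y_wheel time = 1.
mugs enters the basis when its profit ≥ yᵀa₃ = 7·5 + 1·5 = 40.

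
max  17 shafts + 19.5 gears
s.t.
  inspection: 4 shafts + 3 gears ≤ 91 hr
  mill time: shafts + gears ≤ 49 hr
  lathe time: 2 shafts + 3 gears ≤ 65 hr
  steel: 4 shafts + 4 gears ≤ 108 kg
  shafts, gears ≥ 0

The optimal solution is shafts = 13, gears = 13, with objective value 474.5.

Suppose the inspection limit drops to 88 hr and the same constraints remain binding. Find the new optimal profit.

468.5

Binding: inspection and lathe time. Non-binding: mill time (23 unused), steel (4 unused).
Slack constraints have shadow price 0 (complementary slackness).
The binding rows give the dual system: 4·y_inspection + 2·y_lathe time = 17 and 3·y_inspection + 3·y_lathe time = 19.5.
This yields shadow prices y_inspection = 2, y_lathe time = 4.5.
Δz = y_inspection·Δb = 2 × (-3) = -6, so new z* = 474.5 − 6 = 468.5.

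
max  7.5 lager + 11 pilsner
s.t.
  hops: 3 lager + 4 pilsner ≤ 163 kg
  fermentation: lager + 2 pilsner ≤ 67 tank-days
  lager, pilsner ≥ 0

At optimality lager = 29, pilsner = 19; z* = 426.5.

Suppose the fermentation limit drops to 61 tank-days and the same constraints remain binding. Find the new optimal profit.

417.5

Check each constraint at x*: hops 163/163 (tight); fermentation 67/67 (tight).
The binding rows give the dual system: 3·y_hops + 1·y_fermentation = 7.5 and 4·y_hops + 2·y_fermentation = 11.
Solving: y_hops = 2, y_fermentation = 1.5.
Δz = y_fermentation·Δb = 1.5 × (-6) = -9, so new z* = 426.5 − 9 = 417.5.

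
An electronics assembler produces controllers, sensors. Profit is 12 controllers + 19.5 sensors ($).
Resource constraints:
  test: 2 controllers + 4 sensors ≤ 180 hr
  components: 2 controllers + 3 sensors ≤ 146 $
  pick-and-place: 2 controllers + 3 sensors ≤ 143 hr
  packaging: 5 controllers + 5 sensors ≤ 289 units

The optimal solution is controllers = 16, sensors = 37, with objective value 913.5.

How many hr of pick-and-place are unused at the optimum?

0

pick-and-place used = 2·16 + 3·37 = 143; slack = 143 − 143 = 0.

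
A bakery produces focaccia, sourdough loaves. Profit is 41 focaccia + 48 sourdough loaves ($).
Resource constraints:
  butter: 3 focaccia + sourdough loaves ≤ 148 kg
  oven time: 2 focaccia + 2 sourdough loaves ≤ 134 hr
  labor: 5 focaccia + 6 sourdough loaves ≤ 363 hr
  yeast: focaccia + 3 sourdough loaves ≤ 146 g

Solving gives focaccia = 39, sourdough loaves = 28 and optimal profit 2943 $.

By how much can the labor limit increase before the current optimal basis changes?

Binding constraints: oven time, labor. The basis is B = [[2,2],[5,6]] with det 2.
Per unit increase in labor, x* moves by d = (-1, 1).
The basis stays optimal until yeast becomes binding; allowable increase = 11.5 hr.

11.5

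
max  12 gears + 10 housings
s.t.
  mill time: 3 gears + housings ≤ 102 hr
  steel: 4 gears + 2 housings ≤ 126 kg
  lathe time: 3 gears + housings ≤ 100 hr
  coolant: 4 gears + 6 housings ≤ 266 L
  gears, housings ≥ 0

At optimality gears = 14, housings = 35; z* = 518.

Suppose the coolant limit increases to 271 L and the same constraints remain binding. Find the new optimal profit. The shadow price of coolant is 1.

523

Δb = 5, so new z* = 518 + (1)·(5) = 518 + 5 = 523.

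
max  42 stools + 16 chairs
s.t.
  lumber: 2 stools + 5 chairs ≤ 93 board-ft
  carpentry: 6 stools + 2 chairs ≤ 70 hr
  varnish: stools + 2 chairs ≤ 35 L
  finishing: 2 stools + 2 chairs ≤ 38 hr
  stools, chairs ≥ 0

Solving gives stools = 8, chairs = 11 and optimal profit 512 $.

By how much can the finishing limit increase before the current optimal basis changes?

4

Binding constraints: carpentry, finishing. The basis is B = [[6,2],[2,2]] with det 8.
Per unit increase in finishing, x* moves by d = (-0.25, 0.75).
The basis stays optimal until varnish becomes binding; allowable increase = 4 hr.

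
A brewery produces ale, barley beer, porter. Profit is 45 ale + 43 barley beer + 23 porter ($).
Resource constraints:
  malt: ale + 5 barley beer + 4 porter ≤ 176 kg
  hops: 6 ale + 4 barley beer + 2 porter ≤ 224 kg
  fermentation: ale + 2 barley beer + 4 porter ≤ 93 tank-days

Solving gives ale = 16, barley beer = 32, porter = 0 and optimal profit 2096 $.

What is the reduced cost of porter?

Binding: malt and hops. Non-binding: fermentation (13 unused).
Slack constraints have shadow price 0 (complementary slackness).
Dual feasibility on the basic columns requires 1·y_malt + 6·y_hops = 45, 5·y_malt + 4·y_hops = 43.
This yields shadow prices y_malt = 3, y_hops = 7.
Reduced cost of porter: c₃ − yᵀa₃ = 23 − (3·4 + 7·2) = 23 − 26 = -3.

-3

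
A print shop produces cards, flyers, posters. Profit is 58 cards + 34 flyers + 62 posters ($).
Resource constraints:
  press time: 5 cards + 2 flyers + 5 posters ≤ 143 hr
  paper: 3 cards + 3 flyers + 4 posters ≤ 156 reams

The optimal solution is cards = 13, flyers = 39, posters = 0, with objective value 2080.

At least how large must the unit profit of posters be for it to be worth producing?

64

Both press time and paper are binding at x*.
From A_Bᵀ y = c: 5·y_press time + 3·y_paper = 58; 2·y_press time + 3·y_paper = 34.
This yields shadow prices y_press time = 8, y_paper = 6.
posters enters the basis when its profit ≥ yᵀa₃ = 8·5 + 6·4 = 64.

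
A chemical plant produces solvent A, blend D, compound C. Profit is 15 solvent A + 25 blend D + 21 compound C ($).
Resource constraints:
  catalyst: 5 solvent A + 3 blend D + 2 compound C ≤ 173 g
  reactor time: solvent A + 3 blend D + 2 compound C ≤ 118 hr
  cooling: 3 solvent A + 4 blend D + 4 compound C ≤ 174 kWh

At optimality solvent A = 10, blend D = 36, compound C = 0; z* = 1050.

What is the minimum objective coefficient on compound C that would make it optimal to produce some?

Check each constraint at x*: catalyst 158/173 (slack 15); reactor time 118/118 (tight); cooling 174/174 (tight).
Since catalyst is not tight, its dual is 0.
Dual feasibility on the basic columns requires 1·y_reactor time + 3·y_cooling = 15, 3·y_reactor time + 4·y_cooling = 25.
This yields shadow prices y_reactor time = 3, y_cooling = 4.
compound C enters the basis when its profit ≥ yᵀa₃ = 3·2 + 4·4 = 22.

22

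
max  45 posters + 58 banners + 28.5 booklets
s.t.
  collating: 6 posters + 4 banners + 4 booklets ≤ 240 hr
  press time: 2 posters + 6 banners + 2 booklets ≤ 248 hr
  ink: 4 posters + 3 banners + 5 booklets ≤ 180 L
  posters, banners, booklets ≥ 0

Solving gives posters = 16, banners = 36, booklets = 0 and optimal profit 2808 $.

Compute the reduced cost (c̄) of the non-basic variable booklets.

Binding: collating and press time. Non-binding: ink (8 unused).
Since ink is not tight, its dual is 0.
Dual feasibility on the basic columns requires 6·y_collating + 2·y_press time = 45, 4·y_collating + 6·y_press time = 58.
This yields shadow prices y_collating = 5.5, y_press time = 6.
Reduced cost of booklets: c₃ − yᵀa₃ = 28.5 − (5.5·4 + 6·2) = 28.5 − 34 = -5.5.

-5.5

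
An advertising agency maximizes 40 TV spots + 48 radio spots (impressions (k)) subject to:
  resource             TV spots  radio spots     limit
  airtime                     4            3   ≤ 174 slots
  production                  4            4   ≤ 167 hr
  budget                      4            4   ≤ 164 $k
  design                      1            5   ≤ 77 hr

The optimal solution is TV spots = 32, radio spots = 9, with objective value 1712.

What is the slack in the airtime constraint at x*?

airtime used = 4·32 + 3·9 = 155; slack = 174 − 155 = 19.

19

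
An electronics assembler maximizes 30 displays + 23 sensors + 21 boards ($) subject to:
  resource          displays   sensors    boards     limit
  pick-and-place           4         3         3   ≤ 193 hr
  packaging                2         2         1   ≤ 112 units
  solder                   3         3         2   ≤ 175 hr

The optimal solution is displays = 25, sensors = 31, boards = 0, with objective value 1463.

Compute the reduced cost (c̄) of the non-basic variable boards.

-1

At the optimum: pick-and-place uses 193 of 193 (binding); packaging uses 112 of 112 (binding); solder uses 168 of 175 (slack = 7).
By complementary slackness, y = 0 for the non-binding constraint.
The binding rows give the dual system: 4·y_pick-and-place + 2·y_packaging = 30 and 3·y_pick-and-place + 2·y_packaging = 23.
Solving: y_pick-and-place = 7, y_packaging = 1.
Reduced cost of boards: c₃ − yᵀa₃ = 21 − (7·3 + 1·1) = 21 − 22 = -1.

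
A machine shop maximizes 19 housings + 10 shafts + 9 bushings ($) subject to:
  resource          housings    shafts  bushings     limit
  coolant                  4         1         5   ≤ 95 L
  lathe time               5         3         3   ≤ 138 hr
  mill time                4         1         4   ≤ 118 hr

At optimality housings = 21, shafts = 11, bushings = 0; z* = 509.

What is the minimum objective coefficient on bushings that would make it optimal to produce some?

14

Check each constraint at x*: coolant 95/95 (tight); lathe time 138/138 (tight); mill time 95/118 (slack 23).
Slack constraints have shadow price 0 (complementary slackness).
Dual feasibility on the basic columns requires 4·y_coolant + 5·y_lathe time = 19, 1·y_coolant + 3·y_lathe time = 10.
This yields shadow prices y_coolant = 1, y_lathe time = 3.
bushings enters the basis when its profit ≥ yᵀa₃ = 1·5 + 3·3 = 14.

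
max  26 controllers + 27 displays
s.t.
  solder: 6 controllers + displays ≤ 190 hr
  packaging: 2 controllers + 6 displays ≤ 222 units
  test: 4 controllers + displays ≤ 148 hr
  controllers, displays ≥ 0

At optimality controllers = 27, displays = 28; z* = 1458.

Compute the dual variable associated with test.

Check each constraint at x*: solder 190/190 (tight); packaging 222/222 (tight); test 136/148 (slack 12).
Slack constraints have shadow price 0 (complementary slackness).
The binding rows give the dual system: 6·y_solder + 2·y_packaging = 26 and 1·y_solder + 6·y_packaging = 27.
This yields shadow prices y_solder = 3, y_packaging = 4.
Shadow price of test = 0.

0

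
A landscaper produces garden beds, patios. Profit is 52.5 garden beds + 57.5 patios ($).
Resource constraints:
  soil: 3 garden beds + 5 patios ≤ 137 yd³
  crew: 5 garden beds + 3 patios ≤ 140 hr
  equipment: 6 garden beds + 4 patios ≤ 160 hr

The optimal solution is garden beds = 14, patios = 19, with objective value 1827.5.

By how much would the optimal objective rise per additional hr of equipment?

5

Binding: soil and equipment. Non-binding: crew (13 unused).
By complementary slackness, y = 0 for the non-binding constraint.
Dual feasibility on the basic columns requires 3·y_soil + 6·y_equipment = 52.5, 5·y_soil + 4·y_equipment = 57.5.
This yields shadow prices y_soil = 7.5, y_equipment = 5.
Shadow price of equipment = 5.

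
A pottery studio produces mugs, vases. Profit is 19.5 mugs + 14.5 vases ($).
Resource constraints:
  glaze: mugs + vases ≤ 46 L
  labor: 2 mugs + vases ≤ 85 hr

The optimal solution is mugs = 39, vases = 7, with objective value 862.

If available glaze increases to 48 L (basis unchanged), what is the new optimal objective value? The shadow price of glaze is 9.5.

Δb = 2, so new z* = 862 + (9.5)·(2) = 862 + 19 = 881.

881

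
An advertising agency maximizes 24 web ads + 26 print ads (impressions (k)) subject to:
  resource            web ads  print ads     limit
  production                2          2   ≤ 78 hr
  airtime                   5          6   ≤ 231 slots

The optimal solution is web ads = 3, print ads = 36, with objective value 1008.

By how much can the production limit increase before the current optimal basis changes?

Binding constraints: production, airtime. The basis is B = [[2,2],[5,6]] with det 2.
Per unit increase in production, x* moves by d = (3, -2.5).
The basis stays optimal until print ads reaches 0; allowable increase = 14.4 hr.

14.4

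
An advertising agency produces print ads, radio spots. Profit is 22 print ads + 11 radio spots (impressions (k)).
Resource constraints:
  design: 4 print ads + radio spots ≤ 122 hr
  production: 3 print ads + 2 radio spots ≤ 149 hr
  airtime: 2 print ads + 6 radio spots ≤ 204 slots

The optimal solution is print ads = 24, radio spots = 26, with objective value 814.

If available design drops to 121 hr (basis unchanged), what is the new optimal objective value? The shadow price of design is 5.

Δb = -1, so new z* = 814 + (5)·(-1) = 814 − 5 = 809.

809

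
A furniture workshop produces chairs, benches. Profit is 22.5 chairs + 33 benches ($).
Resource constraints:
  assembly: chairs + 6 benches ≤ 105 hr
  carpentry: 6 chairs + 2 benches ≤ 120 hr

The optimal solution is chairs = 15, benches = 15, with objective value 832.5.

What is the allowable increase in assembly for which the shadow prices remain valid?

Binding constraints: assembly, carpentry. The basis is B = [[1,6],[6,2]] with det -34.
Per unit increase in assembly, x* moves by d = (-0.0588, 0.1765).
The basis stays optimal until chairs reaches 0; allowable increase = 255 hr.

255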